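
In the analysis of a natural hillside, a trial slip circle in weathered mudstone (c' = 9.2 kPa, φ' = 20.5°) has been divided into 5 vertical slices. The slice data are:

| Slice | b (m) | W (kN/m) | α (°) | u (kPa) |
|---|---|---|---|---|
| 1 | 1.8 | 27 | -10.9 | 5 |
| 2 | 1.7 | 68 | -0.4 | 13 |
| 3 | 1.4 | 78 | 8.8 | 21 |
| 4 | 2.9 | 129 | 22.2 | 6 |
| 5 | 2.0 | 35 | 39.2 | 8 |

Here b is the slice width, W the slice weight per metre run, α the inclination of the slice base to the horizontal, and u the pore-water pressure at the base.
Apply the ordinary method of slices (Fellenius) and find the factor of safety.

Ordinary method of slices: FS = Σ[c'·Δl_i + (W_i cosα_i − u_i·Δl_i)·tanφ'] / Σ W_i sinα_i, with Δl_i = b_i / cosα_i.
Slice 1: Δl = 1.8/cos(-10.9°) = 1.833 m; N'_1 = 27·cos(-10.9°) − 5·1.833 = 17.3; c'Δl = 16.86; W sinα = -5.1
Slice 2: Δl = 1.7/cos(-0.4°) = 1.700 m; N'_2 = 68·cos(-0.4°) − 13·1.700 = 45.9; c'Δl = 15.64; W sinα = -0.5
Slice 3: Δl = 1.4/cos8.8° = 1.417 m; N'_3 = 78·cos8.8° − 21·1.417 = 47.3; c'Δl = 13.03; W sinα = 11.9
Slice 4: Δl = 2.9/cos22.2° = 3.132 m; N'_4 = 129·cos22.2° − 6·3.132 = 100.6; c'Δl = 28.82; W sinα = 48.7
Slice 5: Δl = 2.0/cos39.2° = 2.581 m; N'_5 = 35·cos39.2° − 8·2.581 = 6.5; c'Δl = 23.74; W sinα = 22.1
Σc'Δl = 98.1 kN/m; ΣN' = 217.7 kN/m; ΣW sinα = 77.2 kN/m
Resisting = 98.1 + 217.7·tan20.5° = 98.1 + 81.4 = 179.5 kN/m
FS = 179.5 / 77.2 = 2.325

FS = 2.32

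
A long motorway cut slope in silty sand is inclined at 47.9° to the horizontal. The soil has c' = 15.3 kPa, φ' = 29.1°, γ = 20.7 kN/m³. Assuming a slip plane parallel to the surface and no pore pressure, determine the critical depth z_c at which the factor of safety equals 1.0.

z_c = 2.99 m

Setting FS = 1.00 in FS = [c' + γz cos²β tanφ'] / [γz sinβ cosβ] and solving for z:
z = c' / [γ cosβ (FS·sinβ − cosβ·tanφ')]
  = 15.3 / [20.7·cos47.9°·(1.00·sin47.9° − cos47.9°·tan29.1°)]
  = 15.3 / [20.7·0.6704·(1.00·0.7420 − 0.6704·0.5566)]
  = 15.3 / 5.1184 = 2.989 m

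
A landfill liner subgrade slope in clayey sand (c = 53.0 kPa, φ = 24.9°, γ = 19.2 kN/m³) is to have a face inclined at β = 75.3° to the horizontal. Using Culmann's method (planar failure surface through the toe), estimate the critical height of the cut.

H_c = 26.72 m

Culmann's analysis gives the critical failure plane at α_cr = (β + φ)/2 = (75.3 + 24.9)/2 = 50.1°, and the critical height
H_c = (4c/γ) · sinβ cosφ / [1 − cos(β − φ)]
    = (4·53.0/19.2) · sin75.3°·cos24.9° / [1 − cos(50.4°)]
    = 11.042 · 0.9673·0.9070 / [1 − 0.6374]
    = 11.042 · 0.8774 / 0.3626
    = 26.72 m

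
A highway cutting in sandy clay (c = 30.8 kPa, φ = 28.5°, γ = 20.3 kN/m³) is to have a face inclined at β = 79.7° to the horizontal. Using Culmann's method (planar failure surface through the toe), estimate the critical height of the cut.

Culmann's analysis gives the critical failure plane at α_cr = (β + φ)/2 = (79.7 + 28.5)/2 = 54.1°, and the critical height
H_c = (4c/γ) · sinβ cosφ / [1 − cos(β − φ)]
    = (4·30.8/20.3) · sin79.7°·cos28.5° / [1 − cos(51.2°)]
    = 6.069 · 0.9839·0.8788 / [1 − 0.6266]
    = 6.069 · 0.8647 / 0.3734
    = 14.05 m

H_c = 14.05 m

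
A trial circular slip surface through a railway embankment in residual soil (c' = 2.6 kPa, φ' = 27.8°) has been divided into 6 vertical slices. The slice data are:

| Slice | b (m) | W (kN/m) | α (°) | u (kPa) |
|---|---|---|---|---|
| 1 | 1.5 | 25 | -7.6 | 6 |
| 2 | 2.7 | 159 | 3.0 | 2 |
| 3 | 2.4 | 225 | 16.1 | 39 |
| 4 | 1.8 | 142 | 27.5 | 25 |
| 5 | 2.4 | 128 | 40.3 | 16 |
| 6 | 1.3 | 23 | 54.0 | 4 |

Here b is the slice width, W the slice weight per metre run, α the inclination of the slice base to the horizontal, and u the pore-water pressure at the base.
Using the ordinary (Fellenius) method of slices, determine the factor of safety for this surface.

FS = 1.09

Ordinary method of slices: FS = Σ[c'·Δl_i + (W_i cosα_i − u_i·Δl_i)·tanφ'] / Σ W_i sinα_i, with Δl_i = b_i / cosα_i.
Slice 1: Δl = 1.5/cos(-7.6°) = 1.513 m; N'_1 = 25·cos(-7.6°) − 6·1.513 = 15.7; c'Δl = 3.93; W sinα = -3.3
Slice 2: Δl = 2.7/cos3.0° = 2.704 m; N'_2 = 159·cos3.0° − 2·2.704 = 153.4; c'Δl = 7.03; W sinα = 8.3
Slice 3: Δl = 2.4/cos16.1° = 2.498 m; N'_3 = 225·cos16.1° − 39·2.498 = 118.8; c'Δl = 6.49; W sinα = 62.4
Slice 4: Δl = 1.8/cos27.5° = 2.029 m; N'_4 = 142·cos27.5° − 25·2.029 = 75.2; c'Δl = 5.28; W sinα = 65.6
Slice 5: Δl = 2.4/cos40.3° = 3.147 m; N'_5 = 128·cos40.3° − 16·3.147 = 47.3; c'Δl = 8.18; W sinα = 82.8
Slice 6: Δl = 1.3/cos54.0° = 2.212 m; N'_6 = 23·cos54.0° − 4·2.212 = 4.7; c'Δl = 5.75; W sinα = 18.6
Σc'Δl = 36.7 kN/m; ΣN' = 415.0 kN/m; ΣW sinα = 234.4 kN/m
Resisting = 36.7 + 415.0·tan27.8° = 36.7 + 218.8 = 255.5 kN/m
FS = 255.5 / 234.4 = 1.090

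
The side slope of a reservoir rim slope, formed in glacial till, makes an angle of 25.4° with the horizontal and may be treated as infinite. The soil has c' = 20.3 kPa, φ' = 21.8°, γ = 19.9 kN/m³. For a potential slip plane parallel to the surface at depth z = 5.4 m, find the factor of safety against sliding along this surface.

For an infinite slope with a slip plane parallel to the surface (no pore pressure): FS = [c' + γz cos²β tanφ'] / [γz sinβ cosβ].
γz = 19.9·5.4 = 107.46 kN/m²
Numerator = 20.3 + 107.46·cos²25.4°·tan21.8° = 20.3 + 107.46·0.8160·0.4000 = 55.373 kPa
Denominator = 107.46·sin25.4°·cos25.4° = 107.46·0.4289·0.9033 = 41.638 kPa
FS = 55.373 / 41.638 = 1.330

FS = 1.33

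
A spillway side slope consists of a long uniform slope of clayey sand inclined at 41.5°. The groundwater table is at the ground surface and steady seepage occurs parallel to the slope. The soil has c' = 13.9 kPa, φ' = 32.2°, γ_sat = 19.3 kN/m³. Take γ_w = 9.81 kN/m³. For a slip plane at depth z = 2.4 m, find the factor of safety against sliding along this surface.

FS = 0.95

With seepage parallel to the slope and the water table at the surface, the effective normal stress on the slip plane uses the buoyant unit weight γ' = γ_sat − γ_w while the driving shear stress uses γ_sat:
FS = [c' + γ' z cos²β tanφ'] / [γ_sat z sinβ cosβ]
γ' = 19.3 − 9.81 = 9.49 kN/m³
Numerator = 13.9 + 9.49·2.4·cos²41.5°·tan32.2° = 13.9 + 9.49·2.4·0.5609·0.6297 = 21.945 kPa
Denominator = 19.3·2.4·sin41.5°·cos41.5° = 19.3·2.4·0.6626·0.7490 = 22.987 kPa
FS = 21.945 / 22.987 = 0.955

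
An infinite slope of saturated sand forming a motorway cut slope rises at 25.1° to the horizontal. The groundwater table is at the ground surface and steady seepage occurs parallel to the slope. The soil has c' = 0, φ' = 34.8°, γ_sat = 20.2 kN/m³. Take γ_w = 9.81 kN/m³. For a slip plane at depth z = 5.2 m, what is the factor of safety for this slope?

With seepage parallel to the slope and the water table at the surface, the effective normal stress on the slip plane uses the buoyant unit weight γ' = γ_sat − γ_w while the driving shear stress uses γ_sat:
FS = [c' + γ' z cos²β tanφ'] / [γ_sat z sinβ cosβ]
(For c' = 0 this reduces to FS = (γ'/γ_sat)·tanφ'/tanβ.)
γ' = 20.2 − 9.81 = 10.39 kN/m³
Numerator = 0.0 + 10.39·5.2·cos²25.1°·tan34.8° = 0.0 + 10.39·5.2·0.8201·0.6950 = 30.793 kPa
Denominator = 20.2·5.2·sin25.1°·cos25.1° = 20.2·5.2·0.4242·0.9056 = 40.350 kPa
FS = 30.793 / 40.350 = 0.763

FS = 0.76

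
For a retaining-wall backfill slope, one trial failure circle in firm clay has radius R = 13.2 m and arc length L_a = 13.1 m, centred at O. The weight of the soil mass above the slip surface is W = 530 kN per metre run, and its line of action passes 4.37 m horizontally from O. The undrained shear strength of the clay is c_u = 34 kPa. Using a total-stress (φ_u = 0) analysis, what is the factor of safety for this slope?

Taking moments about the centre O, the resisting moment is provided by the undrained shear strength acting along the arc:
M_R = c_u·L_a·R = 34·13.10·13.2 = 5879.3 kN·m/m
M_D = W·d = 530·4.37 = 2316.1 kN·m/m
FS = M_R / M_D = 5879.3 / 2316.1 = 2.538

FS = 2.54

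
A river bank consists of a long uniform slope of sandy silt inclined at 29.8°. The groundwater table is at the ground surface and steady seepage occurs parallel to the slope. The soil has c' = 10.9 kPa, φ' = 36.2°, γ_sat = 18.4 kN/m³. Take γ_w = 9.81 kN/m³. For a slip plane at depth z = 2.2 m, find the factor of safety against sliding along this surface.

With seepage parallel to the slope and the water table at the surface, the effective normal stress on the slip plane uses the buoyant unit weight γ' = γ_sat − γ_w while the driving shear stress uses γ_sat:
FS = [c' + γ' z cos²β tanφ'] / [γ_sat z sinβ cosβ]
γ' = 18.4 − 9.81 = 8.59 kN/m³
Numerator = 10.9 + 8.59·2.2·cos²29.8°·tan36.2° = 10.9 + 8.59·2.2·0.7530·0.7319 = 21.315 kPa
Denominator = 18.4·2.2·sin29.8°·cos29.8° = 18.4·2.2·0.4970·0.8678 = 17.457 kPa
FS = 21.315 / 17.457 = 1.221

FS = 1.22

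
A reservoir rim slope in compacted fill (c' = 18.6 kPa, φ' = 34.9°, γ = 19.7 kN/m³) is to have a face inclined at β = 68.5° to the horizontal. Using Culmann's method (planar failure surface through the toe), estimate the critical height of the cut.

Culmann's analysis gives the critical failure plane at α_cr = (β + φ')/2 = (68.5 + 34.9)/2 = 51.7°, and the critical height
H_c = (4c'/γ) · sinβ cosφ' / [1 − cos(β − φ')]
    = (4·18.6/19.7) · sin68.5°·cos34.9° / [1 − cos(33.6°)]
    = 3.777 · 0.9304·0.8202 / [1 − 0.8329]
    = 3.777 · 0.7631 / 0.1671
    = 17.25 m

H_c = 17.25 m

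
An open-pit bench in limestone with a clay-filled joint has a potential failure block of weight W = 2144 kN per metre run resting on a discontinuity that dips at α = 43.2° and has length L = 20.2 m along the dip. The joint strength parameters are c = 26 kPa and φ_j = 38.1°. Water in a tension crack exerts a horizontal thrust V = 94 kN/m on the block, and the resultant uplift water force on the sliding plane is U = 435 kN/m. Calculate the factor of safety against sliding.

Resolving the block weight along and normal to the plane and applying the Mohr–Coulomb strength on the joint:
N' = W cosα − U − V sinα = 2144·cos43.2° − 435 − 94·sin43.2° = 1063.6 kN/m
Driving force T = W sinα + V cosα = 2144·sin43.2° + 94·cos43.2° = 1536.2 kN/m
Resisting force R = c·L + N'·tanφ_j = 26·20.2 + 1063.6·tan38.1° = 525.2 + 833.9 = 1359.1 kN/m
FS = R / T = 1359.1 / 1536.2 = 0.885

FS = 0.88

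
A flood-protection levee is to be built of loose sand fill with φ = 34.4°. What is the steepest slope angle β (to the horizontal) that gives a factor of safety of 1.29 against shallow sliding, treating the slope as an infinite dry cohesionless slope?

For an infinite dry cohesionless slope FS = tanφ/tanβ, so tanβ = tanφ / FS.
tanβ = tan34.4° / 1.29 = 0.6847 / 1.29 = 0.5308
β = arctan(0.5308) = 27.96°

β = 28.0°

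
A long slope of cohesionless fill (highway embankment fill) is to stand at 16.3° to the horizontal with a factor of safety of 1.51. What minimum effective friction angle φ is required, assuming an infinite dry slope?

FS = tanφ/tanβ ⇒ tanφ = FS · tanβ = 1.51 · tan16.3° = 0.4416
φ = arctan(0.4416) = 23.82°

φ = 23.8°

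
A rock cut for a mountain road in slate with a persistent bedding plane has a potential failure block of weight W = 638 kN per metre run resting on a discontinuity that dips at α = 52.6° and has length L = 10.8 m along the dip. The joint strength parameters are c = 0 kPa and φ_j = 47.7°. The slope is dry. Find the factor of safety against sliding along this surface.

Resolving the block weight along and normal to the plane and applying the Mohr–Coulomb strength on the joint:
N' = W cosα = 638·cos52.6° = 387.5 kN/m
Driving force T = W sinα = 638·sin52.6° = 506.8 kN/m
Resisting force R = c·L + N'·tanφ_j = 0·10.8 + 387.5·tan47.7° = 0.0 + 425.9 = 425.9 kN/m
FS = R / T = 425.9 / 506.8 = 0.840

FS = 0.84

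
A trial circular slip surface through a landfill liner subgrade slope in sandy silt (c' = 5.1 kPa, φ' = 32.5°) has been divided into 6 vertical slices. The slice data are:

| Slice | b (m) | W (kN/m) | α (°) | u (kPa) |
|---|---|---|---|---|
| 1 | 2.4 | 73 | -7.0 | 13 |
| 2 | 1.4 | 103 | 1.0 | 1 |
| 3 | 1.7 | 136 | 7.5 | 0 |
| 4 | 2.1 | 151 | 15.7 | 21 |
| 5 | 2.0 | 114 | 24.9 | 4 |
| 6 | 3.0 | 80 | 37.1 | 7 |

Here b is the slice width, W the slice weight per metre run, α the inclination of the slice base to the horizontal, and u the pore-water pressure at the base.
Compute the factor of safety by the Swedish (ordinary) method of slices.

FS = 2.67

Ordinary method of slices: FS = Σ[c'·Δl_i + (W_i cosα_i − u_i·Δl_i)·tanφ'] / Σ W_i sinα_i, with Δl_i = b_i / cosα_i.
Slice 1: Δl = 2.4/cos(-7.0°) = 2.418 m; N'_1 = 73·cos(-7.0°) − 13·2.418 = 41.0; c'Δl = 12.33; W sinα = -8.9
Slice 2: Δl = 1.4/cos1.0° = 1.400 m; N'_2 = 103·cos1.0° − 1·1.400 = 101.6; c'Δl = 7.14; W sinα = 1.8
Slice 3: Δl = 1.7/cos7.5° = 1.715 m; N'_3 = 136·cos7.5° − 0·1.715 = 134.8; c'Δl = 8.74; W sinα = 17.8
Slice 4: Δl = 2.1/cos15.7° = 2.181 m; N'_4 = 151·cos15.7° − 21·2.181 = 99.6; c'Δl = 11.13; W sinα = 40.9
Slice 5: Δl = 2.0/cos24.9° = 2.205 m; N'_5 = 114·cos24.9° − 4·2.205 = 94.6; c'Δl = 11.25; W sinα = 48.0
Slice 6: Δl = 3.0/cos37.1° = 3.761 m; N'_6 = 80·cos37.1° − 7·3.761 = 37.5; c'Δl = 19.18; W sinα = 48.3
Σc'Δl = 69.8 kN/m; ΣN' = 509.1 kN/m; ΣW sinα = 147.8 kN/m
Resisting = 69.8 + 509.1·tan32.5° = 69.8 + 324.3 = 394.1 kN/m
FS = 394.1 / 147.8 = 2.667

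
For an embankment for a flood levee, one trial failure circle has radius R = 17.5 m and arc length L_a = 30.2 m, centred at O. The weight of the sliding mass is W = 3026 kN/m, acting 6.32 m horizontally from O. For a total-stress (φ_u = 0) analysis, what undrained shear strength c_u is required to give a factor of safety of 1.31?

FS = c_u·L_a·R / (W·d), so c_u = FS·W·d / (L_a·R).
c_u = 1.31·3026·6.32 / (30.20·17.5) = 25052.9 / 528.50 = 47.40 kPa

c_u = 47.4 kPa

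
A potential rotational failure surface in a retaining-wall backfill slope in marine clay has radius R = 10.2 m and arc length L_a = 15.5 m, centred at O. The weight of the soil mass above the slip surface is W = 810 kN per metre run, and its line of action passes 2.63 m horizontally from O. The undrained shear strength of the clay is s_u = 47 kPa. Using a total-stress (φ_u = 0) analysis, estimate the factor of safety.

Taking moments about the centre O, the resisting moment is provided by the undrained shear strength acting along the arc:
M_R = s_u·L_a·R = 47·15.50·10.2 = 7430.7 kN·m/m
M_D = W·d = 810·2.63 = 2130.3 kN·m/m
FS = M_R / M_D = 7430.7 / 2130.3 = 3.488

FS = 3.49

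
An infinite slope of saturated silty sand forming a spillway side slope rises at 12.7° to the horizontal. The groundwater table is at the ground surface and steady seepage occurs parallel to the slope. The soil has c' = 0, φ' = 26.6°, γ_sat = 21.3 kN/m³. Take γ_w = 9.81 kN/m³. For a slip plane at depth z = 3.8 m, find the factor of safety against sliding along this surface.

FS = 1.20

With seepage parallel to the slope and the water table at the surface, the effective normal stress on the slip plane uses the buoyant unit weight γ' = γ_sat − γ_w while the driving shear stress uses γ_sat:
FS = [c' + γ' z cos²β tanφ'] / [γ_sat z sinβ cosβ]
(For c' = 0 this reduces to FS = (γ'/γ_sat)·tanφ'/tanβ.)
γ' = 21.3 − 9.81 = 11.49 kN/m³
Numerator = 0.0 + 11.49·3.8·cos²12.7°·tan26.6° = 0.0 + 11.49·3.8·0.9517·0.5008 = 20.808 kPa
Denominator = 21.3·3.8·sin12.7°·cos12.7° = 21.3·3.8·0.2198·0.9755 = 17.359 kPa
FS = 20.808 / 17.359 = 1.199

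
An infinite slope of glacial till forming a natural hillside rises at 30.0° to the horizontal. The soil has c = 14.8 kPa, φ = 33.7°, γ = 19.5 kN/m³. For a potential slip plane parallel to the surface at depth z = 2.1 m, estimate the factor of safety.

FS = 1.99

For an infinite slope with a slip plane parallel to the surface (no pore pressure): FS = [c + γz cos²β tanφ] / [γz sinβ cosβ].
γz = 19.5·2.1 = 40.95 kN/m²
Numerator = 14.8 + 40.95·cos²30.0°·tan33.7° = 14.8 + 40.95·0.7500·0.6669 = 35.283 kPa
Denominator = 40.95·sin30.0°·cos30.0° = 40.95·0.5000·0.8660 = 17.732 kPa
FS = 35.283 / 17.732 = 1.990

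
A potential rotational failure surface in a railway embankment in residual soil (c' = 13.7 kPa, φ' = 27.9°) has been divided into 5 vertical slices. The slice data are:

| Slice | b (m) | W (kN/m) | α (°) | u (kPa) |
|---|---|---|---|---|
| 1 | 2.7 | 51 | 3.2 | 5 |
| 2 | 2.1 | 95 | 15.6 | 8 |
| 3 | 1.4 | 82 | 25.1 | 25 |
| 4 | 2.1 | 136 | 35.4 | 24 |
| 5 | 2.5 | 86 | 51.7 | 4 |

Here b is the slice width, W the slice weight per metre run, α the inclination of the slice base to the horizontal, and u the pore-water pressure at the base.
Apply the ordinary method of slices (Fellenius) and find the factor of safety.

FS = 1.44

Ordinary method of slices: FS = Σ[c'·Δl_i + (W_i cosα_i − u_i·Δl_i)·tanφ'] / Σ W_i sinα_i, with Δl_i = b_i / cosα_i.
Slice 1: Δl = 2.7/cos3.2° = 2.704 m; N'_1 = 51·cos3.2° − 5·2.704 = 37.4; c'Δl = 37.05; W sinα = 2.8
Slice 2: Δl = 2.1/cos15.6° = 2.180 m; N'_2 = 95·cos15.6° − 8·2.180 = 74.1; c'Δl = 29.87; W sinα = 25.5
Slice 3: Δl = 1.4/cos25.1° = 1.546 m; N'_3 = 82·cos25.1° − 25·1.546 = 35.6; c'Δl = 21.18; W sinα = 34.8
Slice 4: Δl = 2.1/cos35.4° = 2.576 m; N'_4 = 136·cos35.4° − 24·2.576 = 49.0; c'Δl = 35.30; W sinα = 78.8
Slice 5: Δl = 2.5/cos51.7° = 4.034 m; N'_5 = 86·cos51.7° − 4·4.034 = 37.2; c'Δl = 55.26; W sinα = 67.5
Σc'Δl = 178.7 kN/m; ΣN' = 233.3 kN/m; ΣW sinα = 209.5 kN/m
Resisting = 178.7 + 233.3·tan27.9° = 178.7 + 123.5 = 302.2 kN/m
FS = 302.2 / 209.5 = 1.443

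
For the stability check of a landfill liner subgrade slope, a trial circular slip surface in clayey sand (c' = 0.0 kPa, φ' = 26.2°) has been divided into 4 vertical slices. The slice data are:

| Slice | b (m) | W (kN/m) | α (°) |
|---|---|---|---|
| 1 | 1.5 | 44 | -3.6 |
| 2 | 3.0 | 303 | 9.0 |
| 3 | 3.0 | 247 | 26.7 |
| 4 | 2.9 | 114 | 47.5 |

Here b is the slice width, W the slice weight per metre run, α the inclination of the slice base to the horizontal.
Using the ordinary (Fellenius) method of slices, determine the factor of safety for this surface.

FS = 1.32

Ordinary method of slices: FS = Σ[c'·Δl_i + (W_i cosα_i)·tanφ'] / Σ W_i sinα_i, with Δl_i = b_i / cosα_i.
Slice 1: Δl = 1.5/cos(-3.6°) = 1.503 m; N'_1 = 44·cos(-3.6°) = 43.9; c'Δl = 0.00; W sinα = -2.8
Slice 2: Δl = 3.0/cos9.0° = 3.037 m; N'_2 = 303·cos9.0° = 299.3; c'Δl = 0.00; W sinα = 47.4
Slice 3: Δl = 3.0/cos26.7° = 3.358 m; N'_3 = 247·cos26.7° = 220.7; c'Δl = 0.00; W sinα = 111.0
Slice 4: Δl = 2.9/cos47.5° = 4.293 m; N'_4 = 114·cos47.5° = 77.0; c'Δl = 0.00; W sinα = 84.0
Σc'Δl = 0.0 kN/m; ΣN' = 640.9 kN/m; ΣW sinα = 239.7 kN/m
Resisting = 0.0 + 640.9·tan26.2° = 0.0 + 315.3 = 315.3 kN/m
FS = 315.3 / 239.7 = 1.316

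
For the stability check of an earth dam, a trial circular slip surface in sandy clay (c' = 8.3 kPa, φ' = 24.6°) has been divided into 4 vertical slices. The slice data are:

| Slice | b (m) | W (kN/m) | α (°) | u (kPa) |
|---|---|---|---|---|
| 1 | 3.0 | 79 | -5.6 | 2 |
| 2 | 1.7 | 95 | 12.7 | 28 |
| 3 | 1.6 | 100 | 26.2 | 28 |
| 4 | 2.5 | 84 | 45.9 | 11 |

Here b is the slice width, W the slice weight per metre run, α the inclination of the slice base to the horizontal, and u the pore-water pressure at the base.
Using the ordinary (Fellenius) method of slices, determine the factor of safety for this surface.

Ordinary method of slices: FS = Σ[c'·Δl_i + (W_i cosα_i − u_i·Δl_i)·tanφ'] / Σ W_i sinα_i, with Δl_i = b_i / cosα_i.
Slice 1: Δl = 3.0/cos(-5.6°) = 3.014 m; N'_1 = 79·cos(-5.6°) − 2·3.014 = 72.6; c'Δl = 25.02; W sinα = -7.7
Slice 2: Δl = 1.7/cos12.7° = 1.743 m; N'_2 = 95·cos12.7° − 28·1.743 = 43.9; c'Δl = 14.46; W sinα = 20.9
Slice 3: Δl = 1.6/cos26.2° = 1.783 m; N'_3 = 100·cos26.2° − 28·1.783 = 39.8; c'Δl = 14.80; W sinα = 44.2
Slice 4: Δl = 2.5/cos45.9° = 3.592 m; N'_4 = 84·cos45.9° − 11·3.592 = 18.9; c'Δl = 29.82; W sinα = 60.3
Σc'Δl = 84.1 kN/m; ΣN' = 175.2 kN/m; ΣW sinα = 117.6 kN/m
Resisting = 84.1 + 175.2·tan24.6° = 84.1 + 80.2 = 164.3 kN/m
FS = 164.3 / 117.6 = 1.397

FS = 1.40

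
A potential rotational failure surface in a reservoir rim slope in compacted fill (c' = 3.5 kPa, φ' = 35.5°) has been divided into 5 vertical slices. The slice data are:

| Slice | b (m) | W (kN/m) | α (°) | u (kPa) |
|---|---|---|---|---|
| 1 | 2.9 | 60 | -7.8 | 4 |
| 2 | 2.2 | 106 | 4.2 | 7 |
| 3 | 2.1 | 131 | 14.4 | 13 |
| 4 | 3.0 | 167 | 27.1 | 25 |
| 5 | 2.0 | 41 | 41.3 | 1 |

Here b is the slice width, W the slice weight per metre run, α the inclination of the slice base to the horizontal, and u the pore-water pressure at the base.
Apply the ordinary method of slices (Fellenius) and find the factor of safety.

Ordinary method of slices: FS = Σ[c'·Δl_i + (W_i cosα_i − u_i·Δl_i)·tanφ'] / Σ W_i sinα_i, with Δl_i = b_i / cosα_i.
Slice 1: Δl = 2.9/cos(-7.8°) = 2.927 m; N'_1 = 60·cos(-7.8°) − 4·2.927 = 47.7; c'Δl = 10.24; W sinα = -8.1
Slice 2: Δl = 2.2/cos4.2° = 2.206 m; N'_2 = 106·cos4.2° − 7·2.206 = 90.3; c'Δl = 7.72; W sinα = 7.8
Slice 3: Δl = 2.1/cos14.4° = 2.168 m; N'_3 = 131·cos14.4° − 13·2.168 = 98.7; c'Δl = 7.59; W sinα = 32.6
Slice 4: Δl = 3.0/cos27.1° = 3.370 m; N'_4 = 167·cos27.1° − 25·3.370 = 64.4; c'Δl = 11.79; W sinα = 76.1
Slice 5: Δl = 2.0/cos41.3° = 2.662 m; N'_5 = 41·cos41.3° − 1·2.662 = 28.1; c'Δl = 9.32; W sinα = 27.1
Σc'Δl = 46.7 kN/m; ΣN' = 329.3 kN/m; ΣW sinα = 135.3 kN/m
Resisting = 46.7 + 329.3·tan35.5° = 46.7 + 234.9 = 281.5 kN/m
FS = 281.5 / 135.3 = 2.080

FS = 2.08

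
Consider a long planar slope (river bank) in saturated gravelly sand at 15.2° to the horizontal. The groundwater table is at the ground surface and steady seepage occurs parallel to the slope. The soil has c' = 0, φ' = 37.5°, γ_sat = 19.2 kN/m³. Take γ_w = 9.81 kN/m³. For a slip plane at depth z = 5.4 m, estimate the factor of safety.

With seepage parallel to the slope and the water table at the surface, the effective normal stress on the slip plane uses the buoyant unit weight γ' = γ_sat − γ_w while the driving shear stress uses γ_sat:
FS = [c' + γ' z cos²β tanφ'] / [γ_sat z sinβ cosβ]
(For c' = 0 this reduces to FS = (γ'/γ_sat)·tanφ'/tanβ.)
γ' = 19.2 − 9.81 = 9.39 kN/m³
Numerator = 0.0 + 9.39·5.4·cos²15.2°·tan37.5° = 0.0 + 9.39·5.4·0.9313·0.7673 = 36.233 kPa
Denominator = 19.2·5.4·sin15.2°·cos15.2° = 19.2·5.4·0.2622·0.9650 = 26.233 kPa
FS = 36.233 / 26.233 = 1.381

FS = 1.38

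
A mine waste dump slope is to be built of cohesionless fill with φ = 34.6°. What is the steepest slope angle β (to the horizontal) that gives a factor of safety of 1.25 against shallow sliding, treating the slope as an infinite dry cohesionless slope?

β = 28.9°

For an infinite dry cohesionless slope FS = tanφ/tanβ, so tanβ = tanφ / FS.
tanβ = tan34.6° / 1.25 = 0.6899 / 1.25 = 0.5519
β = arctan(0.5519) = 28.89°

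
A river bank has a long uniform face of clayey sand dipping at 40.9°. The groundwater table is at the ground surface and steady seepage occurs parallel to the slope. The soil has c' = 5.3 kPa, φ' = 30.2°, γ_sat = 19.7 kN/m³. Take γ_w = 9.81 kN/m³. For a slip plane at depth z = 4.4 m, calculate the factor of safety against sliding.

FS = 0.46

With seepage parallel to the slope and the water table at the surface, the effective normal stress on the slip plane uses the buoyant unit weight γ' = γ_sat − γ_w while the driving shear stress uses γ_sat:
FS = [c' + γ' z cos²β tanφ'] / [γ_sat z sinβ cosβ]
γ' = 19.7 − 9.81 = 9.89 kN/m³
Numerator = 5.3 + 9.89·4.4·cos²40.9°·tan30.2° = 5.3 + 9.89·4.4·0.5713·0.5820 = 19.770 kPa
Denominator = 19.7·4.4·sin40.9°·cos40.9° = 19.7·4.4·0.6547·0.7559 = 42.897 kPa
FS = 19.770 / 42.897 = 0.461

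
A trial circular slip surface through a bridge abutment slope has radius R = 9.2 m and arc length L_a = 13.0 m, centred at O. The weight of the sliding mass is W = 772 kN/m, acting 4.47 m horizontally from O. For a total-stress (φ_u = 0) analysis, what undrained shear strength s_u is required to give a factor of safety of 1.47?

s_u = 42.4 kPa

FS = s_u·L_a·R / (W·d), so s_u = FS·W·d / (L_a·R).
s_u = 1.47·772·4.47 / (13.00·9.2) = 5072.7 / 119.60 = 42.41 kPa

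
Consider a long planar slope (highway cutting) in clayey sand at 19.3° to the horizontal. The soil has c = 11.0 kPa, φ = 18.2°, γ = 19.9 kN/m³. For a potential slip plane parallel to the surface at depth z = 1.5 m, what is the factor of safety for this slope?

FS = 2.12

For an infinite slope with a slip plane parallel to the surface (no pore pressure): FS = [c + γz cos²β tanφ] / [γz sinβ cosβ].
γz = 19.9·1.5 = 29.85 kN/m²
Numerator = 11.0 + 29.85·cos²19.3°·tan18.2° = 11.0 + 29.85·0.8908·0.3288 = 19.742 kPa
Denominator = 29.85·sin19.3°·cos19.3° = 29.85·0.3305·0.9438 = 9.311 kPa
FS = 19.742 / 9.311 = 2.120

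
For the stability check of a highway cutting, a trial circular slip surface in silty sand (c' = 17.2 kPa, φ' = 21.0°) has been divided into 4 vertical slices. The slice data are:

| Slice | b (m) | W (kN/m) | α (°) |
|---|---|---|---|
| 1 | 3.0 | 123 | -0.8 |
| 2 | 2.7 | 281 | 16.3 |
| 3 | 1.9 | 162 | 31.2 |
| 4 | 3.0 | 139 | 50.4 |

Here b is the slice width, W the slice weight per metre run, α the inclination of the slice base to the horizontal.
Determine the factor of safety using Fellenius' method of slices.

FS = 1.70

Ordinary method of slices: FS = Σ[c'·Δl_i + (W_i cosα_i)·tanφ'] / Σ W_i sinα_i, with Δl_i = b_i / cosα_i.
Slice 1: Δl = 3.0/cos(-0.8°) = 3.000 m; N'_1 = 123·cos(-0.8°) = 123.0; c'Δl = 51.61; W sinα = -1.7
Slice 2: Δl = 2.7/cos16.3° = 2.813 m; N'_2 = 281·cos16.3° = 269.7; c'Δl = 48.38; W sinα = 78.9
Slice 3: Δl = 1.9/cos31.2° = 2.221 m; N'_3 = 162·cos31.2° = 138.6; c'Δl = 38.21; W sinα = 83.9
Slice 4: Δl = 3.0/cos50.4° = 4.706 m; N'_4 = 139·cos50.4° = 88.6; c'Δl = 80.95; W sinα = 107.1
Σc'Δl = 219.1 kN/m; ΣN' = 619.9 kN/m; ΣW sinα = 268.2 kN/m
Resisting = 219.1 + 619.9·tan21.0° = 219.1 + 237.9 = 457.1 kN/m
FS = 457.1 / 268.2 = 1.704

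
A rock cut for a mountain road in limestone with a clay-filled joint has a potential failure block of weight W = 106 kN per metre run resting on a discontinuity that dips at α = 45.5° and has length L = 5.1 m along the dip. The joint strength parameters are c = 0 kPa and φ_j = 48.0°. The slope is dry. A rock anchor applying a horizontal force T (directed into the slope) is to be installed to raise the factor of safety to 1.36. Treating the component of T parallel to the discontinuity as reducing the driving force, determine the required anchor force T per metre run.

T = 12 kN/m

Resolving forces along and normal to the sliding plane, with the horizontal anchor force T adding T·sinα to the effective normal force and T·cosα acting up the plane against the driving force:
FS = [cL + (W cosα + T sinα) tanφ_j] / [W sinα − T cosα]
Without the anchor: N' = 74.3 kN/m, driving T_d = 75.6 kN/m, resisting R = 0·5.1 + 74.3·tan48.0° = 82.5 kN/m, FS = 1.09.
Setting FS = 1.36 and solving for T:
1.36·(75.6 − T cos45.5°) = 82.5 + T sin45.5°·tan48.0°
T·(sin45.5°·tan48.0° + 1.36·cos45.5°) = 1.36·75.6 − 82.5
T·(0.7133·1.1106 + 1.36·0.7009) = 102.8 − 82.5 = 20.3
T·1.7454 = 20.3
T = 11.6 kN/m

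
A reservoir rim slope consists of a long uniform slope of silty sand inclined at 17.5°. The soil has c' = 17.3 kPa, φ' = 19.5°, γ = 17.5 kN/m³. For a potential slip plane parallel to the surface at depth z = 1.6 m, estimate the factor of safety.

FS = 3.28

For an infinite slope with a slip plane parallel to the surface (no pore pressure): FS = [c' + γz cos²β tanφ'] / [γz sinβ cosβ].
γz = 17.5·1.6 = 28.00 kN/m²
Numerator = 17.3 + 28.00·cos²17.5°·tan19.5° = 17.3 + 28.00·0.9096·0.3541 = 26.319 kPa
Denominator = 28.00·sin17.5°·cos17.5° = 28.00·0.3007·0.9537 = 8.030 kPa
FS = 26.319 / 8.030 = 3.278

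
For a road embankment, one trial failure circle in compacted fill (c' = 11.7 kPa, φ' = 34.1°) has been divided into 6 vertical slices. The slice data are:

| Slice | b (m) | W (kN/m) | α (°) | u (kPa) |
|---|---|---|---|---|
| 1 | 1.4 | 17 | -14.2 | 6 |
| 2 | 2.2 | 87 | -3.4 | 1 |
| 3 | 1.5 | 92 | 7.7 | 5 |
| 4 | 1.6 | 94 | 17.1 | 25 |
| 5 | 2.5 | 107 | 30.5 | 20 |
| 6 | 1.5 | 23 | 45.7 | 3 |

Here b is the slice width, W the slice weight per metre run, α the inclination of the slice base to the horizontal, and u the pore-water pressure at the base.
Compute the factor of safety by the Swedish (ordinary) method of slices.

Ordinary method of slices: FS = Σ[c'·Δl_i + (W_i cosα_i − u_i·Δl_i)·tanφ'] / Σ W_i sinα_i, with Δl_i = b_i / cosα_i.
Slice 1: Δl = 1.4/cos(-14.2°) = 1.444 m; N'_1 = 17·cos(-14.2°) − 6·1.444 = 7.8; c'Δl = 16.90; W sinα = -4.2
Slice 2: Δl = 2.2/cos(-3.4°) = 2.204 m; N'_2 = 87·cos(-3.4°) − 1·2.204 = 84.6; c'Δl = 25.79; W sinα = -5.2
Slice 3: Δl = 1.5/cos7.7° = 1.514 m; N'_3 = 92·cos7.7° − 5·1.514 = 83.6; c'Δl = 17.71; W sinα = 12.3
Slice 4: Δl = 1.6/cos17.1° = 1.674 m; N'_4 = 94·cos17.1° − 25·1.674 = 48.0; c'Δl = 19.59; W sinα = 27.6
Slice 5: Δl = 2.5/cos30.5° = 2.901 m; N'_5 = 107·cos30.5° − 20·2.901 = 34.2; c'Δl = 33.95; W sinα = 54.3
Slice 6: Δl = 1.5/cos45.7° = 2.148 m; N'_6 = 23·cos45.7° − 3·2.148 = 9.6; c'Δl = 25.13; W sinα = 16.5
Σc'Δl = 139.1 kN/m; ΣN' = 267.8 kN/m; ΣW sinα = 101.4 kN/m
Resisting = 139.1 + 267.8·tan34.1° = 139.1 + 181.3 = 320.4 kN/m
FS = 320.4 / 101.4 = 3.160

FS = 3.16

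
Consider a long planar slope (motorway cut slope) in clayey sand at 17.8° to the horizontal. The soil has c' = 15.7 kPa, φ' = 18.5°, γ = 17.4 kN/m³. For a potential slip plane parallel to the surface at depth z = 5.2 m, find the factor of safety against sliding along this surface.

FS = 1.64

For an infinite slope with a slip plane parallel to the surface (no pore pressure): FS = [c' + γz cos²β tanφ'] / [γz sinβ cosβ].
γz = 17.4·5.2 = 90.48 kN/m²
Numerator = 15.7 + 90.48·cos²17.8°·tan18.5° = 15.7 + 90.48·0.9066·0.3346 = 43.145 kPa
Denominator = 90.48·sin17.8°·cos17.8° = 90.48·0.3057·0.9521 = 26.335 kPa
FS = 43.145 / 26.335 = 1.638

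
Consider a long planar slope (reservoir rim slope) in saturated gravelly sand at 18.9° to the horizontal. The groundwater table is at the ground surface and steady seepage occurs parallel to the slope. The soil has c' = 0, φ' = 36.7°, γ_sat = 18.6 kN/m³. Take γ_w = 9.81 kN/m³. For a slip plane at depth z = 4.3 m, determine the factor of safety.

With seepage parallel to the slope and the water table at the surface, the effective normal stress on the slip plane uses the buoyant unit weight γ' = γ_sat − γ_w while the driving shear stress uses γ_sat:
FS = [c' + γ' z cos²β tanφ'] / [γ_sat z sinβ cosβ]
(For c' = 0 this reduces to FS = (γ'/γ_sat)·tanφ'/tanβ.)
γ' = 18.6 − 9.81 = 8.79 kN/m³
Numerator = 0.0 + 8.79·4.3·cos²18.9°·tan36.7° = 0.0 + 8.79·4.3·0.8951·0.7454 = 25.217 kPa
Denominator = 18.6·4.3·sin18.9°·cos18.9° = 18.6·4.3·0.3239·0.9461 = 24.510 kPa
FS = 25.217 / 24.510 = 1.029

FS = 1.03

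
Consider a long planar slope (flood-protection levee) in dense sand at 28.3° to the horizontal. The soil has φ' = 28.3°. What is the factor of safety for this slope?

FS = 1.00

For a dry cohesionless infinite slope the factor of safety is FS = tanφ' / tanβ.
FS = tan28.3° / tan28.3° = 0.5384 / 0.5384 = 1.000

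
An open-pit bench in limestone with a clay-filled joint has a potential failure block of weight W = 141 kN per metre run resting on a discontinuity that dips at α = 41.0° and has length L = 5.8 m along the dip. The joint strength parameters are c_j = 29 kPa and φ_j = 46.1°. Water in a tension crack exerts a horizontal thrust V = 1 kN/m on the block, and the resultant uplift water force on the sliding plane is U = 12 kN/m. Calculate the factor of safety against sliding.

FS = 2.85

Resolving the block weight along and normal to the plane and applying the Mohr–Coulomb strength on the joint:
N' = W cosα − U − V sinα = 141·cos41.0° − 12 − 1·sin41.0° = 93.8 kN/m
Driving force T = W sinα + V cosα = 141·sin41.0° + 1·cos41.0° = 93.3 kN/m
Resisting force R = c_j·L + N'·tanφ_j = 29·5.8 + 93.8·tan46.1° = 168.2 + 97.4 = 265.6 kN/m
FS = R / T = 265.6 / 93.3 = 2.848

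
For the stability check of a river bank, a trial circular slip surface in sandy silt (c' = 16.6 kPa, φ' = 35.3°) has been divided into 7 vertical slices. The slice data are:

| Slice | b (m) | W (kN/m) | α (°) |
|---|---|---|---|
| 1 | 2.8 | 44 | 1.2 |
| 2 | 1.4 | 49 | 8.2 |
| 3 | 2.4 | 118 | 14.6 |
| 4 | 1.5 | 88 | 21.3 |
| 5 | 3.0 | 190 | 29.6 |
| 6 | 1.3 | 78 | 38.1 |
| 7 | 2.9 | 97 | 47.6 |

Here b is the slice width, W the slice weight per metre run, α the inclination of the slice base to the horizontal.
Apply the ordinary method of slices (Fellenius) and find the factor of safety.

Ordinary method of slices: FS = Σ[c'·Δl_i + (W_i cosα_i)·tanφ'] / Σ W_i sinα_i, with Δl_i = b_i / cosα_i.
Slice 1: Δl = 2.8/cos1.2° = 2.801 m; N'_1 = 44·cos1.2° = 44.0; c'Δl = 46.49; W sinα = 0.9
Slice 2: Δl = 1.4/cos8.2° = 1.414 m; N'_2 = 49·cos8.2° = 48.5; c'Δl = 23.48; W sinα = 7.0
Slice 3: Δl = 2.4/cos14.6° = 2.480 m; N'_3 = 118·cos14.6° = 114.2; c'Δl = 41.17; W sinα = 29.7
Slice 4: Δl = 1.5/cos21.3° = 1.610 m; N'_4 = 88·cos21.3° = 82.0; c'Δl = 26.73; W sinα = 32.0
Slice 5: Δl = 3.0/cos29.6° = 3.450 m; N'_5 = 190·cos29.6° = 165.2; c'Δl = 57.27; W sinα = 93.8
Slice 6: Δl = 1.3/cos38.1° = 1.652 m; N'_6 = 78·cos38.1° = 61.4; c'Δl = 27.42; W sinα = 48.1
Slice 7: Δl = 2.9/cos47.6° = 4.301 m; N'_7 = 97·cos47.6° = 65.4; c'Δl = 71.39; W sinα = 71.6
Σc'Δl = 294.0 kN/m; ΣN' = 580.7 kN/m; ΣW sinα = 283.2 kN/m
Resisting = 294.0 + 580.7·tan35.3° = 294.0 + 411.1 = 705.1 kN/m
FS = 705.1 / 283.2 = 2.489

FS = 2.49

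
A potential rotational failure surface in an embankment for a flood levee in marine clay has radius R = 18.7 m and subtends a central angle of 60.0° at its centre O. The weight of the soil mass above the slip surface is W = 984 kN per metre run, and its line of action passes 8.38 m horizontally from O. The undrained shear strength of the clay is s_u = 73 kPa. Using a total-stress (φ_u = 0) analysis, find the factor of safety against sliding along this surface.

FS = 3.24

Taking moments about the centre O, the resisting moment is provided by the undrained shear strength acting along the arc:
Arc length L_a = R·θ = 18.7·(60.0°·π/180) = 18.7·1.0472 = 19.58 m
M_R = s_u·L_a·R = 73·19.58·18.7 = 26732.2 kN·m/m
M_D = W·d = 984·8.38 = 8245.9 kN·m/m
FS = M_R / M_D = 26732.2 / 8245.9 = 3.242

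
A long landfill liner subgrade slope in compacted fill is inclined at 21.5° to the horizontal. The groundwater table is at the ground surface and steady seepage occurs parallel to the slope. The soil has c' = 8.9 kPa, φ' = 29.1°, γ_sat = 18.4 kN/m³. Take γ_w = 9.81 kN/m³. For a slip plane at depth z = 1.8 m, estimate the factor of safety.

FS = 1.45

With seepage parallel to the slope and the water table at the surface, the effective normal stress on the slip plane uses the buoyant unit weight γ' = γ_sat − γ_w while the driving shear stress uses γ_sat:
FS = [c' + γ' z cos²β tanφ'] / [γ_sat z sinβ cosβ]
γ' = 18.4 − 9.81 = 8.59 kN/m³
Numerator = 8.9 + 8.59·1.8·cos²21.5°·tan29.1° = 8.9 + 8.59·1.8·0.8657·0.5566 = 16.350 kPa
Denominator = 18.4·1.8·sin21.5°·cos21.5° = 18.4·1.8·0.3665·0.9304 = 11.294 kPa
FS = 16.350 / 11.294 = 1.448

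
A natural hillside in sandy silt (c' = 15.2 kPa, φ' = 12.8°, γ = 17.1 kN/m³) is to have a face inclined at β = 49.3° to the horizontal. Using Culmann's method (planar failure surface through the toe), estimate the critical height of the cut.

H_c = 13.40 m

Culmann's analysis gives the critical failure plane at α_cr = (β + φ')/2 = (49.3 + 12.8)/2 = 31.0°, and the critical height
H_c = (4c'/γ) · sinβ cosφ' / [1 − cos(β − φ')]
    = (4·15.2/17.1) · sin49.3°·cos12.8° / [1 − cos(36.5°)]
    = 3.556 · 0.7581·0.9751 / [1 − 0.8039]
    = 3.556 · 0.7393 / 0.1961
    = 13.40 m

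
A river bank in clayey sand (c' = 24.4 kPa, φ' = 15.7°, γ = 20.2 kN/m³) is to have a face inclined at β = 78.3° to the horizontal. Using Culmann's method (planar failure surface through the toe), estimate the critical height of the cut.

H_c = 8.44 m

Culmann's analysis gives the critical failure plane at α_cr = (β + φ')/2 = (78.3 + 15.7)/2 = 47.0°, and the critical height
H_c = (4c'/γ) · sinβ cosφ' / [1 − cos(β − φ')]
    = (4·24.4/20.2) · sin78.3°·cos15.7° / [1 − cos(62.6°)]
    = 4.832 · 0.9792·0.9627 / [1 − 0.4602]
    = 4.832 · 0.9427 / 0.5398
    = 8.44 m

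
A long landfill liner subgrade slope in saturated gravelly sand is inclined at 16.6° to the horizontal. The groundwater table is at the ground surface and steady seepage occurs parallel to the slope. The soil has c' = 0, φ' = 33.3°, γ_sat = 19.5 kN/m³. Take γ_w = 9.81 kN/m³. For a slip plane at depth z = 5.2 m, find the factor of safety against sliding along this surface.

With seepage parallel to the slope and the water table at the surface, the effective normal stress on the slip plane uses the buoyant unit weight γ' = γ_sat − γ_w while the driving shear stress uses γ_sat:
FS = [c' + γ' z cos²β tanφ'] / [γ_sat z sinβ cosβ]
(For c' = 0 this reduces to FS = (γ'/γ_sat)·tanφ'/tanβ.)
γ' = 19.5 − 9.81 = 9.69 kN/m³
Numerator = 0.0 + 9.69·5.2·cos²16.6°·tan33.3° = 0.0 + 9.69·5.2·0.9184·0.6569 = 30.397 kPa
Denominator = 19.5·5.2·sin16.6°·cos16.6° = 19.5·5.2·0.2857·0.9583 = 27.761 kPa
FS = 30.397 / 27.761 = 1.095

FS = 1.09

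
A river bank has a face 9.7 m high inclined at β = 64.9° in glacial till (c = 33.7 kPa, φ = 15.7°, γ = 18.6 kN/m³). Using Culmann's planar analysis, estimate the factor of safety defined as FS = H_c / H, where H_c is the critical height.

FS = 1.88

H_c = (4c/γ) · sinβ cosφ / [1 − cos(β − φ)]
    = (4·33.7/18.6) · sin64.9°·cos15.7° / [1 − cos49.2°]
    = 7.247 · 0.8718 / 0.3466 = 18.23 m
FS = H_c / H = 18.23 / 9.7 = 1.879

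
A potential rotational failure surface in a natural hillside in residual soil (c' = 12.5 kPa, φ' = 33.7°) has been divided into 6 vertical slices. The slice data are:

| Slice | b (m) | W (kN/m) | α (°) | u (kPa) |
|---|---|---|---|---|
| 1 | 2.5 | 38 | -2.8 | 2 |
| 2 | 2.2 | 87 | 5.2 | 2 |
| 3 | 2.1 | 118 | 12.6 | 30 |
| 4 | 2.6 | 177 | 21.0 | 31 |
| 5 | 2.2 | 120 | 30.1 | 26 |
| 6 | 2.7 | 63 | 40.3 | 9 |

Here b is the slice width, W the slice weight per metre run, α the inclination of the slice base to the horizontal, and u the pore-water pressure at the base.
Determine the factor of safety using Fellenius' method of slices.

Ordinary method of slices: FS = Σ[c'·Δl_i + (W_i cosα_i − u_i·Δl_i)·tanφ'] / Σ W_i sinα_i, with Δl_i = b_i / cosα_i.
Slice 1: Δl = 2.5/cos(-2.8°) = 2.503 m; N'_1 = 38·cos(-2.8°) − 2·2.503 = 32.9; c'Δl = 31.29; W sinα = -1.9
Slice 2: Δl = 2.2/cos5.2° = 2.209 m; N'_2 = 87·cos5.2° − 2·2.209 = 82.2; c'Δl = 27.61; W sinα = 7.9
Slice 3: Δl = 2.1/cos12.6° = 2.152 m; N'_3 = 118·cos12.6° − 30·2.152 = 50.6; c'Δl = 26.90; W sinα = 25.7
Slice 4: Δl = 2.6/cos21.0° = 2.785 m; N'_4 = 177·cos21.0° − 31·2.785 = 78.9; c'Δl = 34.81; W sinα = 63.4
Slice 5: Δl = 2.2/cos30.1° = 2.543 m; N'_5 = 120·cos30.1° − 26·2.543 = 37.7; c'Δl = 31.79; W sinα = 60.2
Slice 6: Δl = 2.7/cos40.3° = 3.540 m; N'_6 = 63·cos40.3° − 9·3.540 = 16.2; c'Δl = 44.25; W sinα = 40.7
Σc'Δl = 196.6 kN/m; ΣN' = 298.6 kN/m; ΣW sinα = 196.1 kN/m
Resisting = 196.6 + 298.6·tan33.7° = 196.6 + 199.1 = 395.8 kN/m
FS = 395.8 / 196.1 = 2.018

FS = 2.02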